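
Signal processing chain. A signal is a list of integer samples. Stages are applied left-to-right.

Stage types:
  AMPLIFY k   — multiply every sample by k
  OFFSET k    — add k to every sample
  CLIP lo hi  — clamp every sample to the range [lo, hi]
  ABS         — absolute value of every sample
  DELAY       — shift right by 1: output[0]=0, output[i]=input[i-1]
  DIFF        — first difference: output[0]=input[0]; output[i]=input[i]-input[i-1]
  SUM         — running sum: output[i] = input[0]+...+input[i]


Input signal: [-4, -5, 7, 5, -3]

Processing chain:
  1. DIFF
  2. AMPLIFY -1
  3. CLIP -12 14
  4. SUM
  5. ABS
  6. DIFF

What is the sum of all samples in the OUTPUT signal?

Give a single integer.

Input: [-4, -5, 7, 5, -3]
Stage 1 (DIFF): s[0]=-4, -5--4=-1, 7--5=12, 5-7=-2, -3-5=-8 -> [-4, -1, 12, -2, -8]
Stage 2 (AMPLIFY -1): -4*-1=4, -1*-1=1, 12*-1=-12, -2*-1=2, -8*-1=8 -> [4, 1, -12, 2, 8]
Stage 3 (CLIP -12 14): clip(4,-12,14)=4, clip(1,-12,14)=1, clip(-12,-12,14)=-12, clip(2,-12,14)=2, clip(8,-12,14)=8 -> [4, 1, -12, 2, 8]
Stage 4 (SUM): sum[0..0]=4, sum[0..1]=5, sum[0..2]=-7, sum[0..3]=-5, sum[0..4]=3 -> [4, 5, -7, -5, 3]
Stage 5 (ABS): |4|=4, |5|=5, |-7|=7, |-5|=5, |3|=3 -> [4, 5, 7, 5, 3]
Stage 6 (DIFF): s[0]=4, 5-4=1, 7-5=2, 5-7=-2, 3-5=-2 -> [4, 1, 2, -2, -2]
Output sum: 3

Answer: 3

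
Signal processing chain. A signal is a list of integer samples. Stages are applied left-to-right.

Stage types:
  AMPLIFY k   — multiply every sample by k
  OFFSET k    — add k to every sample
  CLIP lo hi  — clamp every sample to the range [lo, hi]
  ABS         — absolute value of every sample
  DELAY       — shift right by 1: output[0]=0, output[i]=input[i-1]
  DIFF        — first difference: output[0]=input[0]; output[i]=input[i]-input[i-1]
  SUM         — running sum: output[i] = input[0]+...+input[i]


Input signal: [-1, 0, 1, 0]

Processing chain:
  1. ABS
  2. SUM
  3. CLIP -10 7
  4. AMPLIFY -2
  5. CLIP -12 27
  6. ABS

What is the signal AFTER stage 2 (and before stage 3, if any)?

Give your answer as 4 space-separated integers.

Answer: 1 1 2 2

Derivation:
Input: [-1, 0, 1, 0]
Stage 1 (ABS): |-1|=1, |0|=0, |1|=1, |0|=0 -> [1, 0, 1, 0]
Stage 2 (SUM): sum[0..0]=1, sum[0..1]=1, sum[0..2]=2, sum[0..3]=2 -> [1, 1, 2, 2]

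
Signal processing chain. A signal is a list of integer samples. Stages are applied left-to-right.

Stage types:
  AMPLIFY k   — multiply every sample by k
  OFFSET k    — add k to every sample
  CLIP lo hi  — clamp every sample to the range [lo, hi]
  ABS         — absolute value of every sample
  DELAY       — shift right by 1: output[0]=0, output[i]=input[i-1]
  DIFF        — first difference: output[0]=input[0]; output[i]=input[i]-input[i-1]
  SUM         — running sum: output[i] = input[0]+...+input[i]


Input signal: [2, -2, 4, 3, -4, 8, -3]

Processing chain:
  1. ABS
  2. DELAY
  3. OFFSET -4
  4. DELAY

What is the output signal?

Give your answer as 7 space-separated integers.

Answer: 0 -4 -2 -2 0 -1 0

Derivation:
Input: [2, -2, 4, 3, -4, 8, -3]
Stage 1 (ABS): |2|=2, |-2|=2, |4|=4, |3|=3, |-4|=4, |8|=8, |-3|=3 -> [2, 2, 4, 3, 4, 8, 3]
Stage 2 (DELAY): [0, 2, 2, 4, 3, 4, 8] = [0, 2, 2, 4, 3, 4, 8] -> [0, 2, 2, 4, 3, 4, 8]
Stage 3 (OFFSET -4): 0+-4=-4, 2+-4=-2, 2+-4=-2, 4+-4=0, 3+-4=-1, 4+-4=0, 8+-4=4 -> [-4, -2, -2, 0, -1, 0, 4]
Stage 4 (DELAY): [0, -4, -2, -2, 0, -1, 0] = [0, -4, -2, -2, 0, -1, 0] -> [0, -4, -2, -2, 0, -1, 0]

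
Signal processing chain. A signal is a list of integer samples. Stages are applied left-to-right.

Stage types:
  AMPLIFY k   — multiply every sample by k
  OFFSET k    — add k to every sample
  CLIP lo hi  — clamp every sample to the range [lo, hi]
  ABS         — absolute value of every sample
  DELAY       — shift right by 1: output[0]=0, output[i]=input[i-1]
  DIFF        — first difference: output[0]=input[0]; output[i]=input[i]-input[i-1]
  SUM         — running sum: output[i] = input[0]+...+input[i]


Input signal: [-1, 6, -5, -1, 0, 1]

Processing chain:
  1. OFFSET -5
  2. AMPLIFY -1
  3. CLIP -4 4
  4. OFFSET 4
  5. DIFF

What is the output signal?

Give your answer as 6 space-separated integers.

Answer: 8 -5 5 0 0 0

Derivation:
Input: [-1, 6, -5, -1, 0, 1]
Stage 1 (OFFSET -5): -1+-5=-6, 6+-5=1, -5+-5=-10, -1+-5=-6, 0+-5=-5, 1+-5=-4 -> [-6, 1, -10, -6, -5, -4]
Stage 2 (AMPLIFY -1): -6*-1=6, 1*-1=-1, -10*-1=10, -6*-1=6, -5*-1=5, -4*-1=4 -> [6, -1, 10, 6, 5, 4]
Stage 3 (CLIP -4 4): clip(6,-4,4)=4, clip(-1,-4,4)=-1, clip(10,-4,4)=4, clip(6,-4,4)=4, clip(5,-4,4)=4, clip(4,-4,4)=4 -> [4, -1, 4, 4, 4, 4]
Stage 4 (OFFSET 4): 4+4=8, -1+4=3, 4+4=8, 4+4=8, 4+4=8, 4+4=8 -> [8, 3, 8, 8, 8, 8]
Stage 5 (DIFF): s[0]=8, 3-8=-5, 8-3=5, 8-8=0, 8-8=0, 8-8=0 -> [8, -5, 5, 0, 0, 0]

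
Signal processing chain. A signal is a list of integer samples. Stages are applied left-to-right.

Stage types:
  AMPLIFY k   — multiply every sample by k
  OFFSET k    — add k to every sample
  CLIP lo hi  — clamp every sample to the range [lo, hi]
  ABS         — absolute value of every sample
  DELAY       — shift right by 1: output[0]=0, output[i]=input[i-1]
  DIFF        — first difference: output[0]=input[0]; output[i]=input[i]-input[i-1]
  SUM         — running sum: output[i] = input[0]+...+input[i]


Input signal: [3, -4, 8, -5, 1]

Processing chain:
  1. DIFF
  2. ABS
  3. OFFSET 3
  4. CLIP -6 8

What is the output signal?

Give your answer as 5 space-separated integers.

Input: [3, -4, 8, -5, 1]
Stage 1 (DIFF): s[0]=3, -4-3=-7, 8--4=12, -5-8=-13, 1--5=6 -> [3, -7, 12, -13, 6]
Stage 2 (ABS): |3|=3, |-7|=7, |12|=12, |-13|=13, |6|=6 -> [3, 7, 12, 13, 6]
Stage 3 (OFFSET 3): 3+3=6, 7+3=10, 12+3=15, 13+3=16, 6+3=9 -> [6, 10, 15, 16, 9]
Stage 4 (CLIP -6 8): clip(6,-6,8)=6, clip(10,-6,8)=8, clip(15,-6,8)=8, clip(16,-6,8)=8, clip(9,-6,8)=8 -> [6, 8, 8, 8, 8]

Answer: 6 8 8 8 8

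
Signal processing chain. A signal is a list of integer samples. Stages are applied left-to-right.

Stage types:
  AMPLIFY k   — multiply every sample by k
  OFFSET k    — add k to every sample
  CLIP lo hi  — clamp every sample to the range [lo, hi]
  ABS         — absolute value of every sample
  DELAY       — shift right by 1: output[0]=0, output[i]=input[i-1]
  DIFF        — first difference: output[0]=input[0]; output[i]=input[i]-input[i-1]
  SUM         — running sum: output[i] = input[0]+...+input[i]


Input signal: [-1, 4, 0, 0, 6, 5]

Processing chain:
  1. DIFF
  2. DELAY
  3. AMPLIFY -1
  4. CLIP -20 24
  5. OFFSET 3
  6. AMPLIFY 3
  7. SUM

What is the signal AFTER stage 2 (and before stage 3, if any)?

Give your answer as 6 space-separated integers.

Input: [-1, 4, 0, 0, 6, 5]
Stage 1 (DIFF): s[0]=-1, 4--1=5, 0-4=-4, 0-0=0, 6-0=6, 5-6=-1 -> [-1, 5, -4, 0, 6, -1]
Stage 2 (DELAY): [0, -1, 5, -4, 0, 6] = [0, -1, 5, -4, 0, 6] -> [0, -1, 5, -4, 0, 6]

Answer: 0 -1 5 -4 0 6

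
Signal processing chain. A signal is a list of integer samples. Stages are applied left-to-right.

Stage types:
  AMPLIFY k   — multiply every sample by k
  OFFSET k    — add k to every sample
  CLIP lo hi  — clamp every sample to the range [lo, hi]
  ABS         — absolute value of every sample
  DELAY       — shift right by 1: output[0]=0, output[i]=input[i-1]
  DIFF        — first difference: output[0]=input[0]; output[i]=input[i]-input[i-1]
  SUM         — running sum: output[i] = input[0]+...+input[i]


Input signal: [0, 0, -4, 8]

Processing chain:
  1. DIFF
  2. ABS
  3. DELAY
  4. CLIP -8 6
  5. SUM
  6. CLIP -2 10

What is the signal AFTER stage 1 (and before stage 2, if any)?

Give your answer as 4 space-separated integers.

Answer: 0 0 -4 12

Derivation:
Input: [0, 0, -4, 8]
Stage 1 (DIFF): s[0]=0, 0-0=0, -4-0=-4, 8--4=12 -> [0, 0, -4, 12]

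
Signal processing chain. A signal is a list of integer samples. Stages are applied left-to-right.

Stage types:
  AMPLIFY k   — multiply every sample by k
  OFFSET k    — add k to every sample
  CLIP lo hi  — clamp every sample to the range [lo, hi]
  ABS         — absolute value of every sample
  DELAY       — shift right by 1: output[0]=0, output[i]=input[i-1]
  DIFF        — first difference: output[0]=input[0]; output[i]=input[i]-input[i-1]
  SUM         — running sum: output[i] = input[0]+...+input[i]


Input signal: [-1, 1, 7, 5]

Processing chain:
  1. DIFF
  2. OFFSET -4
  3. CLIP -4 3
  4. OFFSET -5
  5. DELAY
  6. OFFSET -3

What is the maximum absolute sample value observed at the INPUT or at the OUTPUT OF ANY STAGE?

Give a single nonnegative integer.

Answer: 12

Derivation:
Input: [-1, 1, 7, 5] (max |s|=7)
Stage 1 (DIFF): s[0]=-1, 1--1=2, 7-1=6, 5-7=-2 -> [-1, 2, 6, -2] (max |s|=6)
Stage 2 (OFFSET -4): -1+-4=-5, 2+-4=-2, 6+-4=2, -2+-4=-6 -> [-5, -2, 2, -6] (max |s|=6)
Stage 3 (CLIP -4 3): clip(-5,-4,3)=-4, clip(-2,-4,3)=-2, clip(2,-4,3)=2, clip(-6,-4,3)=-4 -> [-4, -2, 2, -4] (max |s|=4)
Stage 4 (OFFSET -5): -4+-5=-9, -2+-5=-7, 2+-5=-3, -4+-5=-9 -> [-9, -7, -3, -9] (max |s|=9)
Stage 5 (DELAY): [0, -9, -7, -3] = [0, -9, -7, -3] -> [0, -9, -7, -3] (max |s|=9)
Stage 6 (OFFSET -3): 0+-3=-3, -9+-3=-12, -7+-3=-10, -3+-3=-6 -> [-3, -12, -10, -6] (max |s|=12)
Overall max amplitude: 12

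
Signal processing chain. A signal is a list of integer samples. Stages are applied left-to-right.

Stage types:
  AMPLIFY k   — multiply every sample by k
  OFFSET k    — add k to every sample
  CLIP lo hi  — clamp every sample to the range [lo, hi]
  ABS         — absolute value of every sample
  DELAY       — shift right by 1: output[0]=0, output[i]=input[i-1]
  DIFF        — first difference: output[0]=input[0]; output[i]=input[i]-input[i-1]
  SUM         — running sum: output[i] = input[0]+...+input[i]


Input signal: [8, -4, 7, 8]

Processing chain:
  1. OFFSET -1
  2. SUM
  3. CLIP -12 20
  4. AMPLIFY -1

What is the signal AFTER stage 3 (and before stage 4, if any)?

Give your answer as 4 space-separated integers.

Input: [8, -4, 7, 8]
Stage 1 (OFFSET -1): 8+-1=7, -4+-1=-5, 7+-1=6, 8+-1=7 -> [7, -5, 6, 7]
Stage 2 (SUM): sum[0..0]=7, sum[0..1]=2, sum[0..2]=8, sum[0..3]=15 -> [7, 2, 8, 15]
Stage 3 (CLIP -12 20): clip(7,-12,20)=7, clip(2,-12,20)=2, clip(8,-12,20)=8, clip(15,-12,20)=15 -> [7, 2, 8, 15]

Answer: 7 2 8 15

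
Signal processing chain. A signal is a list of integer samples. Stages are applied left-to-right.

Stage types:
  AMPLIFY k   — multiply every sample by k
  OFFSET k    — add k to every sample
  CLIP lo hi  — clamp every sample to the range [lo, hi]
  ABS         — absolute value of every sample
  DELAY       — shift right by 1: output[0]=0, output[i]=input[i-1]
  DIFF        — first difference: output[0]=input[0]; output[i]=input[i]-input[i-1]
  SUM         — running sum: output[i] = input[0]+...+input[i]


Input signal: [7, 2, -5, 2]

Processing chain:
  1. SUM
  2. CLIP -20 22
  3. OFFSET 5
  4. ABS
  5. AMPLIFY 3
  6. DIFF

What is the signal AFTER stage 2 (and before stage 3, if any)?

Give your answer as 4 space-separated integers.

Input: [7, 2, -5, 2]
Stage 1 (SUM): sum[0..0]=7, sum[0..1]=9, sum[0..2]=4, sum[0..3]=6 -> [7, 9, 4, 6]
Stage 2 (CLIP -20 22): clip(7,-20,22)=7, clip(9,-20,22)=9, clip(4,-20,22)=4, clip(6,-20,22)=6 -> [7, 9, 4, 6]

Answer: 7 9 4 6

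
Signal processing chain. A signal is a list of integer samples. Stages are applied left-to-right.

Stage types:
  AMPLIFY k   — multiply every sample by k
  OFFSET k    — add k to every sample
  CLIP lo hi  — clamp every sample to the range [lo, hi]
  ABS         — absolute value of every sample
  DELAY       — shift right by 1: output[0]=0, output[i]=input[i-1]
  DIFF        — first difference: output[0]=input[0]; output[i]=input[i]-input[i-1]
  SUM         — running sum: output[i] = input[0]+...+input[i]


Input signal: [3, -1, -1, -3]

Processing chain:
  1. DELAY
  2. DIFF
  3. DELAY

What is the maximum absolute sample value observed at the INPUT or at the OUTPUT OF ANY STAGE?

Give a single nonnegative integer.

Input: [3, -1, -1, -3] (max |s|=3)
Stage 1 (DELAY): [0, 3, -1, -1] = [0, 3, -1, -1] -> [0, 3, -1, -1] (max |s|=3)
Stage 2 (DIFF): s[0]=0, 3-0=3, -1-3=-4, -1--1=0 -> [0, 3, -4, 0] (max |s|=4)
Stage 3 (DELAY): [0, 0, 3, -4] = [0, 0, 3, -4] -> [0, 0, 3, -4] (max |s|=4)
Overall max amplitude: 4

Answer: 4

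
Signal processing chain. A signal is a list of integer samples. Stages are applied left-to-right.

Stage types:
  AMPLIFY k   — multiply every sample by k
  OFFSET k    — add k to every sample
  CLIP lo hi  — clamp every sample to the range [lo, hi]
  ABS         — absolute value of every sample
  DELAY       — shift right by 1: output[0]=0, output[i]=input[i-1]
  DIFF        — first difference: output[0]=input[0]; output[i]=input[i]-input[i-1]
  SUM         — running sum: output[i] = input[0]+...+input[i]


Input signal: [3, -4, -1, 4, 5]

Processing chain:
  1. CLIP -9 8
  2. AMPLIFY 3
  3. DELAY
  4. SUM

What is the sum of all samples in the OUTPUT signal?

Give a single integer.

Answer: 6

Derivation:
Input: [3, -4, -1, 4, 5]
Stage 1 (CLIP -9 8): clip(3,-9,8)=3, clip(-4,-9,8)=-4, clip(-1,-9,8)=-1, clip(4,-9,8)=4, clip(5,-9,8)=5 -> [3, -4, -1, 4, 5]
Stage 2 (AMPLIFY 3): 3*3=9, -4*3=-12, -1*3=-3, 4*3=12, 5*3=15 -> [9, -12, -3, 12, 15]
Stage 3 (DELAY): [0, 9, -12, -3, 12] = [0, 9, -12, -3, 12] -> [0, 9, -12, -3, 12]
Stage 4 (SUM): sum[0..0]=0, sum[0..1]=9, sum[0..2]=-3, sum[0..3]=-6, sum[0..4]=6 -> [0, 9, -3, -6, 6]
Output sum: 6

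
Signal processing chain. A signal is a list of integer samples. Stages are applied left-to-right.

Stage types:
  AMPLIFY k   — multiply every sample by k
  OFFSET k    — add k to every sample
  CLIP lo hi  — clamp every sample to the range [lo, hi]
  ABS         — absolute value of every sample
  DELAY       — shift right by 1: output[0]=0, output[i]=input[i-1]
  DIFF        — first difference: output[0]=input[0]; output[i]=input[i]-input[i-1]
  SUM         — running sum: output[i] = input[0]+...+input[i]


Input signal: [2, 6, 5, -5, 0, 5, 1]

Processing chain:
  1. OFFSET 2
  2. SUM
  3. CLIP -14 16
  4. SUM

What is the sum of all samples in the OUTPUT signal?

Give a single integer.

Answer: 340

Derivation:
Input: [2, 6, 5, -5, 0, 5, 1]
Stage 1 (OFFSET 2): 2+2=4, 6+2=8, 5+2=7, -5+2=-3, 0+2=2, 5+2=7, 1+2=3 -> [4, 8, 7, -3, 2, 7, 3]
Stage 2 (SUM): sum[0..0]=4, sum[0..1]=12, sum[0..2]=19, sum[0..3]=16, sum[0..4]=18, sum[0..5]=25, sum[0..6]=28 -> [4, 12, 19, 16, 18, 25, 28]
Stage 3 (CLIP -14 16): clip(4,-14,16)=4, clip(12,-14,16)=12, clip(19,-14,16)=16, clip(16,-14,16)=16, clip(18,-14,16)=16, clip(25,-14,16)=16, clip(28,-14,16)=16 -> [4, 12, 16, 16, 16, 16, 16]
Stage 4 (SUM): sum[0..0]=4, sum[0..1]=16, sum[0..2]=32, sum[0..3]=48, sum[0..4]=64, sum[0..5]=80, sum[0..6]=96 -> [4, 16, 32, 48, 64, 80, 96]
Output sum: 340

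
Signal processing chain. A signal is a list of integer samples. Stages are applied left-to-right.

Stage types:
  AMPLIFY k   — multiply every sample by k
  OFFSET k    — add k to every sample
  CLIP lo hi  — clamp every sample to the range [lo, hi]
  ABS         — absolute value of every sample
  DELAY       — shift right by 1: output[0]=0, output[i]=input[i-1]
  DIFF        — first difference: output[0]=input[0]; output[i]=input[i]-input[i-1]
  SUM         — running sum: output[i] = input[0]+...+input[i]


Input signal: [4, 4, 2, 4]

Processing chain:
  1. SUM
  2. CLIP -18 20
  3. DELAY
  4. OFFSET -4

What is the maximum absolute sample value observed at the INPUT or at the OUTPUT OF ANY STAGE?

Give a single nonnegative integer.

Input: [4, 4, 2, 4] (max |s|=4)
Stage 1 (SUM): sum[0..0]=4, sum[0..1]=8, sum[0..2]=10, sum[0..3]=14 -> [4, 8, 10, 14] (max |s|=14)
Stage 2 (CLIP -18 20): clip(4,-18,20)=4, clip(8,-18,20)=8, clip(10,-18,20)=10, clip(14,-18,20)=14 -> [4, 8, 10, 14] (max |s|=14)
Stage 3 (DELAY): [0, 4, 8, 10] = [0, 4, 8, 10] -> [0, 4, 8, 10] (max |s|=10)
Stage 4 (OFFSET -4): 0+-4=-4, 4+-4=0, 8+-4=4, 10+-4=6 -> [-4, 0, 4, 6] (max |s|=6)
Overall max amplitude: 14

Answer: 14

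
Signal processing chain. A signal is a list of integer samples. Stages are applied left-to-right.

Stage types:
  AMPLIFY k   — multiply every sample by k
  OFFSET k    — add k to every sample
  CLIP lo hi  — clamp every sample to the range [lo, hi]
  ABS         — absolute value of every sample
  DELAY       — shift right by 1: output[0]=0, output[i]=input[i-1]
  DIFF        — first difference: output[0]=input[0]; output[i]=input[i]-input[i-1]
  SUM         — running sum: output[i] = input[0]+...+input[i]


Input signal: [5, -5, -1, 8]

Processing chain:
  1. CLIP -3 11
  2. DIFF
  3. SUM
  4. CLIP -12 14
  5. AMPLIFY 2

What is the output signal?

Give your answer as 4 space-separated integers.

Input: [5, -5, -1, 8]
Stage 1 (CLIP -3 11): clip(5,-3,11)=5, clip(-5,-3,11)=-3, clip(-1,-3,11)=-1, clip(8,-3,11)=8 -> [5, -3, -1, 8]
Stage 2 (DIFF): s[0]=5, -3-5=-8, -1--3=2, 8--1=9 -> [5, -8, 2, 9]
Stage 3 (SUM): sum[0..0]=5, sum[0..1]=-3, sum[0..2]=-1, sum[0..3]=8 -> [5, -3, -1, 8]
Stage 4 (CLIP -12 14): clip(5,-12,14)=5, clip(-3,-12,14)=-3, clip(-1,-12,14)=-1, clip(8,-12,14)=8 -> [5, -3, -1, 8]
Stage 5 (AMPLIFY 2): 5*2=10, -3*2=-6, -1*2=-2, 8*2=16 -> [10, -6, -2, 16]

Answer: 10 -6 -2 16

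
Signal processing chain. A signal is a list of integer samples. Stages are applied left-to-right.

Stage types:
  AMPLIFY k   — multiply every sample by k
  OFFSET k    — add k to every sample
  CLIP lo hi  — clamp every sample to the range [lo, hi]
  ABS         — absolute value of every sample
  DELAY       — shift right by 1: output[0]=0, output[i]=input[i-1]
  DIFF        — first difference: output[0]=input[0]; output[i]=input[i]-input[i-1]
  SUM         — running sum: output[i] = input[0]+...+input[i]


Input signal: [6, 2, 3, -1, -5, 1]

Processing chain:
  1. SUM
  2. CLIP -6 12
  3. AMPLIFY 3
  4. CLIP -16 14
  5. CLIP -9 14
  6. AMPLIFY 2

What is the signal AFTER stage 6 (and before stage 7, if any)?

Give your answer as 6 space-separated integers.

Input: [6, 2, 3, -1, -5, 1]
Stage 1 (SUM): sum[0..0]=6, sum[0..1]=8, sum[0..2]=11, sum[0..3]=10, sum[0..4]=5, sum[0..5]=6 -> [6, 8, 11, 10, 5, 6]
Stage 2 (CLIP -6 12): clip(6,-6,12)=6, clip(8,-6,12)=8, clip(11,-6,12)=11, clip(10,-6,12)=10, clip(5,-6,12)=5, clip(6,-6,12)=6 -> [6, 8, 11, 10, 5, 6]
Stage 3 (AMPLIFY 3): 6*3=18, 8*3=24, 11*3=33, 10*3=30, 5*3=15, 6*3=18 -> [18, 24, 33, 30, 15, 18]
Stage 4 (CLIP -16 14): clip(18,-16,14)=14, clip(24,-16,14)=14, clip(33,-16,14)=14, clip(30,-16,14)=14, clip(15,-16,14)=14, clip(18,-16,14)=14 -> [14, 14, 14, 14, 14, 14]
Stage 5 (CLIP -9 14): clip(14,-9,14)=14, clip(14,-9,14)=14, clip(14,-9,14)=14, clip(14,-9,14)=14, clip(14,-9,14)=14, clip(14,-9,14)=14 -> [14, 14, 14, 14, 14, 14]
Stage 6 (AMPLIFY 2): 14*2=28, 14*2=28, 14*2=28, 14*2=28, 14*2=28, 14*2=28 -> [28, 28, 28, 28, 28, 28]

Answer: 28 28 28 28 28 28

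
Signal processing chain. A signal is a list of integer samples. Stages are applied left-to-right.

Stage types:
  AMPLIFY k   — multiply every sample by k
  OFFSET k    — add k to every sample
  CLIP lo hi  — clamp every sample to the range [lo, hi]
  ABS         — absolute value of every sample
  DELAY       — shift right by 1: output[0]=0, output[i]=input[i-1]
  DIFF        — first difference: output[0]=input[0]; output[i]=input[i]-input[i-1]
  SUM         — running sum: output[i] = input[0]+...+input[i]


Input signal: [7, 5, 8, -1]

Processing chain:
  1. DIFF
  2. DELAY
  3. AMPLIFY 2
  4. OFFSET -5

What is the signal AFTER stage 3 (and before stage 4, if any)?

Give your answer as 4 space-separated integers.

Input: [7, 5, 8, -1]
Stage 1 (DIFF): s[0]=7, 5-7=-2, 8-5=3, -1-8=-9 -> [7, -2, 3, -9]
Stage 2 (DELAY): [0, 7, -2, 3] = [0, 7, -2, 3] -> [0, 7, -2, 3]
Stage 3 (AMPLIFY 2): 0*2=0, 7*2=14, -2*2=-4, 3*2=6 -> [0, 14, -4, 6]

Answer: 0 14 -4 6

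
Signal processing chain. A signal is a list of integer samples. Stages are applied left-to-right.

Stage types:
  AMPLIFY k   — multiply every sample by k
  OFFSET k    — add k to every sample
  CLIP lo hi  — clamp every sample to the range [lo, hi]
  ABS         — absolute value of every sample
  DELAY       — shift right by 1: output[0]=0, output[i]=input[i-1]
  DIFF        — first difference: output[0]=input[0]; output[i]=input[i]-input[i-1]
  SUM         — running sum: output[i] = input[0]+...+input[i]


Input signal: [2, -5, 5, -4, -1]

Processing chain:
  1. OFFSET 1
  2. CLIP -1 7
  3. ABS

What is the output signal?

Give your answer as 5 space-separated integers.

Input: [2, -5, 5, -4, -1]
Stage 1 (OFFSET 1): 2+1=3, -5+1=-4, 5+1=6, -4+1=-3, -1+1=0 -> [3, -4, 6, -3, 0]
Stage 2 (CLIP -1 7): clip(3,-1,7)=3, clip(-4,-1,7)=-1, clip(6,-1,7)=6, clip(-3,-1,7)=-1, clip(0,-1,7)=0 -> [3, -1, 6, -1, 0]
Stage 3 (ABS): |3|=3, |-1|=1, |6|=6, |-1|=1, |0|=0 -> [3, 1, 6, 1, 0]

Answer: 3 1 6 1 0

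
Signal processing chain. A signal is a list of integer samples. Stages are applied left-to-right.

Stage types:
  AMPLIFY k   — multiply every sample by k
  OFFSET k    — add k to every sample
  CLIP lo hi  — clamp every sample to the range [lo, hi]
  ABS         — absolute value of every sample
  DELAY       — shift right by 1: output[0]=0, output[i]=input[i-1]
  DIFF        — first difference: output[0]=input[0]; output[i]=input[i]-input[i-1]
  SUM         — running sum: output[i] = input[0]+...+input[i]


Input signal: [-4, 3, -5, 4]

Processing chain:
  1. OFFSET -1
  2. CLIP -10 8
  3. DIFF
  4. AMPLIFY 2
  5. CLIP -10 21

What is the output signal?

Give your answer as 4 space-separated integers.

Input: [-4, 3, -5, 4]
Stage 1 (OFFSET -1): -4+-1=-5, 3+-1=2, -5+-1=-6, 4+-1=3 -> [-5, 2, -6, 3]
Stage 2 (CLIP -10 8): clip(-5,-10,8)=-5, clip(2,-10,8)=2, clip(-6,-10,8)=-6, clip(3,-10,8)=3 -> [-5, 2, -6, 3]
Stage 3 (DIFF): s[0]=-5, 2--5=7, -6-2=-8, 3--6=9 -> [-5, 7, -8, 9]
Stage 4 (AMPLIFY 2): -5*2=-10, 7*2=14, -8*2=-16, 9*2=18 -> [-10, 14, -16, 18]
Stage 5 (CLIP -10 21): clip(-10,-10,21)=-10, clip(14,-10,21)=14, clip(-16,-10,21)=-10, clip(18,-10,21)=18 -> [-10, 14, -10, 18]

Answer: -10 14 -10 18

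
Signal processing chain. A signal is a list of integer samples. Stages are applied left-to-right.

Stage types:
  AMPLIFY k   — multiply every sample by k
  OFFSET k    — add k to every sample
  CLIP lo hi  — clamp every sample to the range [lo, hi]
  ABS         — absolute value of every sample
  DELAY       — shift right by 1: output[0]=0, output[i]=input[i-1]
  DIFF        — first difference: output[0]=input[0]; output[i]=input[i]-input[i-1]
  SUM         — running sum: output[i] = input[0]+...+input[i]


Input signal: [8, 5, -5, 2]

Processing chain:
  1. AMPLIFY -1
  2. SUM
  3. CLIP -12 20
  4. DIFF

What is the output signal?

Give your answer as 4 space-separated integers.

Answer: -8 -4 4 -2

Derivation:
Input: [8, 5, -5, 2]
Stage 1 (AMPLIFY -1): 8*-1=-8, 5*-1=-5, -5*-1=5, 2*-1=-2 -> [-8, -5, 5, -2]
Stage 2 (SUM): sum[0..0]=-8, sum[0..1]=-13, sum[0..2]=-8, sum[0..3]=-10 -> [-8, -13, -8, -10]
Stage 3 (CLIP -12 20): clip(-8,-12,20)=-8, clip(-13,-12,20)=-12, clip(-8,-12,20)=-8, clip(-10,-12,20)=-10 -> [-8, -12, -8, -10]
Stage 4 (DIFF): s[0]=-8, -12--8=-4, -8--12=4, -10--8=-2 -> [-8, -4, 4, -2]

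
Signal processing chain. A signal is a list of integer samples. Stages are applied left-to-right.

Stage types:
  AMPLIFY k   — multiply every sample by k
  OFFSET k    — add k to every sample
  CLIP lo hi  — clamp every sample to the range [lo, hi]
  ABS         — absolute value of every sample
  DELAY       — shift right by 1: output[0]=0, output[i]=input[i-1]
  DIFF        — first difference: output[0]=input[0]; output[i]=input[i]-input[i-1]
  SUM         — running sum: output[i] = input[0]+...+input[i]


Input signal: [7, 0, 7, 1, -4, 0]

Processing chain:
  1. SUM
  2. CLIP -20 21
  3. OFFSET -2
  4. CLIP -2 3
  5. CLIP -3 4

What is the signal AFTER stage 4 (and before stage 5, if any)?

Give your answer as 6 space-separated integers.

Answer: 3 3 3 3 3 3

Derivation:
Input: [7, 0, 7, 1, -4, 0]
Stage 1 (SUM): sum[0..0]=7, sum[0..1]=7, sum[0..2]=14, sum[0..3]=15, sum[0..4]=11, sum[0..5]=11 -> [7, 7, 14, 15, 11, 11]
Stage 2 (CLIP -20 21): clip(7,-20,21)=7, clip(7,-20,21)=7, clip(14,-20,21)=14, clip(15,-20,21)=15, clip(11,-20,21)=11, clip(11,-20,21)=11 -> [7, 7, 14, 15, 11, 11]
Stage 3 (OFFSET -2): 7+-2=5, 7+-2=5, 14+-2=12, 15+-2=13, 11+-2=9, 11+-2=9 -> [5, 5, 12, 13, 9, 9]
Stage 4 (CLIP -2 3): clip(5,-2,3)=3, clip(5,-2,3)=3, clip(12,-2,3)=3, clip(13,-2,3)=3, clip(9,-2,3)=3, clip(9,-2,3)=3 -> [3, 3, 3, 3, 3, 3]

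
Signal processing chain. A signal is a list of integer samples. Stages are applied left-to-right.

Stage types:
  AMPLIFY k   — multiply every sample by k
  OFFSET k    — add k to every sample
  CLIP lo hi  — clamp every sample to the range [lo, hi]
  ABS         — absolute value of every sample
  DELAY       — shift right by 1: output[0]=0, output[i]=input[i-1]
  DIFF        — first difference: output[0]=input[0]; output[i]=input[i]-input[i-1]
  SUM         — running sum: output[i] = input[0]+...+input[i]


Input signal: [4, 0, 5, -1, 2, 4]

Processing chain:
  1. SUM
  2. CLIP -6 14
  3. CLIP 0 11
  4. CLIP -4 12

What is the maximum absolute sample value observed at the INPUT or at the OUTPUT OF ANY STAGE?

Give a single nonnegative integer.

Answer: 14

Derivation:
Input: [4, 0, 5, -1, 2, 4] (max |s|=5)
Stage 1 (SUM): sum[0..0]=4, sum[0..1]=4, sum[0..2]=9, sum[0..3]=8, sum[0..4]=10, sum[0..5]=14 -> [4, 4, 9, 8, 10, 14] (max |s|=14)
Stage 2 (CLIP -6 14): clip(4,-6,14)=4, clip(4,-6,14)=4, clip(9,-6,14)=9, clip(8,-6,14)=8, clip(10,-6,14)=10, clip(14,-6,14)=14 -> [4, 4, 9, 8, 10, 14] (max |s|=14)
Stage 3 (CLIP 0 11): clip(4,0,11)=4, clip(4,0,11)=4, clip(9,0,11)=9, clip(8,0,11)=8, clip(10,0,11)=10, clip(14,0,11)=11 -> [4, 4, 9, 8, 10, 11] (max |s|=11)
Stage 4 (CLIP -4 12): clip(4,-4,12)=4, clip(4,-4,12)=4, clip(9,-4,12)=9, clip(8,-4,12)=8, clip(10,-4,12)=10, clip(11,-4,12)=11 -> [4, 4, 9, 8, 10, 11] (max |s|=11)
Overall max amplitude: 14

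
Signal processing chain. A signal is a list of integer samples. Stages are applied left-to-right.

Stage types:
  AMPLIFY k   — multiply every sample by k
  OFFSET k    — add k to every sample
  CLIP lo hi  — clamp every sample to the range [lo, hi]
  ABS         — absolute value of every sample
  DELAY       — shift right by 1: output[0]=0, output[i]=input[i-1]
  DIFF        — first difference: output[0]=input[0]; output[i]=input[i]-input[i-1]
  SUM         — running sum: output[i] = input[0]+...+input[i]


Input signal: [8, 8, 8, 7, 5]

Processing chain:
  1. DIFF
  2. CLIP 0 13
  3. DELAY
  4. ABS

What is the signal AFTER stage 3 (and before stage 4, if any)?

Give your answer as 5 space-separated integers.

Input: [8, 8, 8, 7, 5]
Stage 1 (DIFF): s[0]=8, 8-8=0, 8-8=0, 7-8=-1, 5-7=-2 -> [8, 0, 0, -1, -2]
Stage 2 (CLIP 0 13): clip(8,0,13)=8, clip(0,0,13)=0, clip(0,0,13)=0, clip(-1,0,13)=0, clip(-2,0,13)=0 -> [8, 0, 0, 0, 0]
Stage 3 (DELAY): [0, 8, 0, 0, 0] = [0, 8, 0, 0, 0] -> [0, 8, 0, 0, 0]

Answer: 0 8 0 0 0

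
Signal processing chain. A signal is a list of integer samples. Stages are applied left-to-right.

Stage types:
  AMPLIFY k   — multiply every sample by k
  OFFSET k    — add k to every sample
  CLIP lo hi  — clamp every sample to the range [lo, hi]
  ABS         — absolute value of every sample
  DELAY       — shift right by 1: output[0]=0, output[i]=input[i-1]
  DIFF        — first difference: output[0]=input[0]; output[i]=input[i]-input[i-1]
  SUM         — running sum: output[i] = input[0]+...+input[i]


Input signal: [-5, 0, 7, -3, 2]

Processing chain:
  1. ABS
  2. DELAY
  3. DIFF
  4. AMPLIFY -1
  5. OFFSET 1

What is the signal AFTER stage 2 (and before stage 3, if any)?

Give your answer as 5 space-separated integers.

Input: [-5, 0, 7, -3, 2]
Stage 1 (ABS): |-5|=5, |0|=0, |7|=7, |-3|=3, |2|=2 -> [5, 0, 7, 3, 2]
Stage 2 (DELAY): [0, 5, 0, 7, 3] = [0, 5, 0, 7, 3] -> [0, 5, 0, 7, 3]

Answer: 0 5 0 7 3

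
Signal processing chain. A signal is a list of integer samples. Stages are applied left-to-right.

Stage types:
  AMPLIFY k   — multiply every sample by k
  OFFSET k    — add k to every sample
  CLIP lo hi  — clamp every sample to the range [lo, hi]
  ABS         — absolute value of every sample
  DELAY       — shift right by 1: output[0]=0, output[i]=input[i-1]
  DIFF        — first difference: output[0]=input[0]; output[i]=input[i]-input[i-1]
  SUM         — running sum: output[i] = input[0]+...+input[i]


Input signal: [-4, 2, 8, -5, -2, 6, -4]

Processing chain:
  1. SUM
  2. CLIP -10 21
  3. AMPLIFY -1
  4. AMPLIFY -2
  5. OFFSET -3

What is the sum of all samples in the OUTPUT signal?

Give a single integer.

Answer: -9

Derivation:
Input: [-4, 2, 8, -5, -2, 6, -4]
Stage 1 (SUM): sum[0..0]=-4, sum[0..1]=-2, sum[0..2]=6, sum[0..3]=1, sum[0..4]=-1, sum[0..5]=5, sum[0..6]=1 -> [-4, -2, 6, 1, -1, 5, 1]
Stage 2 (CLIP -10 21): clip(-4,-10,21)=-4, clip(-2,-10,21)=-2, clip(6,-10,21)=6, clip(1,-10,21)=1, clip(-1,-10,21)=-1, clip(5,-10,21)=5, clip(1,-10,21)=1 -> [-4, -2, 6, 1, -1, 5, 1]
Stage 3 (AMPLIFY -1): -4*-1=4, -2*-1=2, 6*-1=-6, 1*-1=-1, -1*-1=1, 5*-1=-5, 1*-1=-1 -> [4, 2, -6, -1, 1, -5, -1]
Stage 4 (AMPLIFY -2): 4*-2=-8, 2*-2=-4, -6*-2=12, -1*-2=2, 1*-2=-2, -5*-2=10, -1*-2=2 -> [-8, -4, 12, 2, -2, 10, 2]
Stage 5 (OFFSET -3): -8+-3=-11, -4+-3=-7, 12+-3=9, 2+-3=-1, -2+-3=-5, 10+-3=7, 2+-3=-1 -> [-11, -7, 9, -1, -5, 7, -1]
Output sum: -9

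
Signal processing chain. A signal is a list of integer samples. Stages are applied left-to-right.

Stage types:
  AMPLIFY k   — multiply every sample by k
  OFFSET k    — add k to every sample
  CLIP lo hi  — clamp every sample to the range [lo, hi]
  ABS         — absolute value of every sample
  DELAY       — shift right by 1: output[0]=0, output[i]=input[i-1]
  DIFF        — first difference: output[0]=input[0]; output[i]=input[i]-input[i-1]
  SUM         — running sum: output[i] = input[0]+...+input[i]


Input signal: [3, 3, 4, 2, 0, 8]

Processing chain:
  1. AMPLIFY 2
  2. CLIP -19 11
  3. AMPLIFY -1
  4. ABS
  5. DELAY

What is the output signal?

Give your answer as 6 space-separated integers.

Input: [3, 3, 4, 2, 0, 8]
Stage 1 (AMPLIFY 2): 3*2=6, 3*2=6, 4*2=8, 2*2=4, 0*2=0, 8*2=16 -> [6, 6, 8, 4, 0, 16]
Stage 2 (CLIP -19 11): clip(6,-19,11)=6, clip(6,-19,11)=6, clip(8,-19,11)=8, clip(4,-19,11)=4, clip(0,-19,11)=0, clip(16,-19,11)=11 -> [6, 6, 8, 4, 0, 11]
Stage 3 (AMPLIFY -1): 6*-1=-6, 6*-1=-6, 8*-1=-8, 4*-1=-4, 0*-1=0, 11*-1=-11 -> [-6, -6, -8, -4, 0, -11]
Stage 4 (ABS): |-6|=6, |-6|=6, |-8|=8, |-4|=4, |0|=0, |-11|=11 -> [6, 6, 8, 4, 0, 11]
Stage 5 (DELAY): [0, 6, 6, 8, 4, 0] = [0, 6, 6, 8, 4, 0] -> [0, 6, 6, 8, 4, 0]

Answer: 0 6 6 8 4 0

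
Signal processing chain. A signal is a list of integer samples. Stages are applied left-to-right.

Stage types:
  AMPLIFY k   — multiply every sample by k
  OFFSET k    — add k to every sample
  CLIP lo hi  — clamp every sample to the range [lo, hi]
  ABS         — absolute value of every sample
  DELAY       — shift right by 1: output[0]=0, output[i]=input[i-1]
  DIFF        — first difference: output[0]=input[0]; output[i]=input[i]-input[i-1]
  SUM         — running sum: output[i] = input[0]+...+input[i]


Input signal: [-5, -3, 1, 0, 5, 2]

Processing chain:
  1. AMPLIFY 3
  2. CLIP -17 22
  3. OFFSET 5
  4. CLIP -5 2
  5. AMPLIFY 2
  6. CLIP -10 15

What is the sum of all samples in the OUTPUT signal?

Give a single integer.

Answer: -2

Derivation:
Input: [-5, -3, 1, 0, 5, 2]
Stage 1 (AMPLIFY 3): -5*3=-15, -3*3=-9, 1*3=3, 0*3=0, 5*3=15, 2*3=6 -> [-15, -9, 3, 0, 15, 6]
Stage 2 (CLIP -17 22): clip(-15,-17,22)=-15, clip(-9,-17,22)=-9, clip(3,-17,22)=3, clip(0,-17,22)=0, clip(15,-17,22)=15, clip(6,-17,22)=6 -> [-15, -9, 3, 0, 15, 6]
Stage 3 (OFFSET 5): -15+5=-10, -9+5=-4, 3+5=8, 0+5=5, 15+5=20, 6+5=11 -> [-10, -4, 8, 5, 20, 11]
Stage 4 (CLIP -5 2): clip(-10,-5,2)=-5, clip(-4,-5,2)=-4, clip(8,-5,2)=2, clip(5,-5,2)=2, clip(20,-5,2)=2, clip(11,-5,2)=2 -> [-5, -4, 2, 2, 2, 2]
Stage 5 (AMPLIFY 2): -5*2=-10, -4*2=-8, 2*2=4, 2*2=4, 2*2=4, 2*2=4 -> [-10, -8, 4, 4, 4, 4]
Stage 6 (CLIP -10 15): clip(-10,-10,15)=-10, clip(-8,-10,15)=-8, clip(4,-10,15)=4, clip(4,-10,15)=4, clip(4,-10,15)=4, clip(4,-10,15)=4 -> [-10, -8, 4, 4, 4, 4]
Output sum: -2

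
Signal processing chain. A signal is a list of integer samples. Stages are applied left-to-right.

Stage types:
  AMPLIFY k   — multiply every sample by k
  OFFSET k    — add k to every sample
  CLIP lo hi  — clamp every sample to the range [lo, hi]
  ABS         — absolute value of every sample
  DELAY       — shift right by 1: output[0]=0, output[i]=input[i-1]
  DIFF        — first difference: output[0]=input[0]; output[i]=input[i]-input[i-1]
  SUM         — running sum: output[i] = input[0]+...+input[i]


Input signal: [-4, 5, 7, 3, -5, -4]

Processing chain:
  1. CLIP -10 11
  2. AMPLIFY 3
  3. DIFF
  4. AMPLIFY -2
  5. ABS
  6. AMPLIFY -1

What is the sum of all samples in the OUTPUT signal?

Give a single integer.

Answer: -168

Derivation:
Input: [-4, 5, 7, 3, -5, -4]
Stage 1 (CLIP -10 11): clip(-4,-10,11)=-4, clip(5,-10,11)=5, clip(7,-10,11)=7, clip(3,-10,11)=3, clip(-5,-10,11)=-5, clip(-4,-10,11)=-4 -> [-4, 5, 7, 3, -5, -4]
Stage 2 (AMPLIFY 3): -4*3=-12, 5*3=15, 7*3=21, 3*3=9, -5*3=-15, -4*3=-12 -> [-12, 15, 21, 9, -15, -12]
Stage 3 (DIFF): s[0]=-12, 15--12=27, 21-15=6, 9-21=-12, -15-9=-24, -12--15=3 -> [-12, 27, 6, -12, -24, 3]
Stage 4 (AMPLIFY -2): -12*-2=24, 27*-2=-54, 6*-2=-12, -12*-2=24, -24*-2=48, 3*-2=-6 -> [24, -54, -12, 24, 48, -6]
Stage 5 (ABS): |24|=24, |-54|=54, |-12|=12, |24|=24, |48|=48, |-6|=6 -> [24, 54, 12, 24, 48, 6]
Stage 6 (AMPLIFY -1): 24*-1=-24, 54*-1=-54, 12*-1=-12, 24*-1=-24, 48*-1=-48, 6*-1=-6 -> [-24, -54, -12, -24, -48, -6]
Output sum: -168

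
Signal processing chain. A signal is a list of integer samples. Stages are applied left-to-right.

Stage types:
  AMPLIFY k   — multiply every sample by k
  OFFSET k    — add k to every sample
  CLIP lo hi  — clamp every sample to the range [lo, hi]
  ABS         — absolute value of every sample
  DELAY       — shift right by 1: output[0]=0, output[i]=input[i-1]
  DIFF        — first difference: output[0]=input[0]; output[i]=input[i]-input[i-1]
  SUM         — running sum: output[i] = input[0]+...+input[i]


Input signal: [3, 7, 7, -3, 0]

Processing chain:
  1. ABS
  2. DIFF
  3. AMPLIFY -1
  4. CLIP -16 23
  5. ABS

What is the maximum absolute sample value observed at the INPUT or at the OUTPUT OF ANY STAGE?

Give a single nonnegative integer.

Input: [3, 7, 7, -3, 0] (max |s|=7)
Stage 1 (ABS): |3|=3, |7|=7, |7|=7, |-3|=3, |0|=0 -> [3, 7, 7, 3, 0] (max |s|=7)
Stage 2 (DIFF): s[0]=3, 7-3=4, 7-7=0, 3-7=-4, 0-3=-3 -> [3, 4, 0, -4, -3] (max |s|=4)
Stage 3 (AMPLIFY -1): 3*-1=-3, 4*-1=-4, 0*-1=0, -4*-1=4, -3*-1=3 -> [-3, -4, 0, 4, 3] (max |s|=4)
Stage 4 (CLIP -16 23): clip(-3,-16,23)=-3, clip(-4,-16,23)=-4, clip(0,-16,23)=0, clip(4,-16,23)=4, clip(3,-16,23)=3 -> [-3, -4, 0, 4, 3] (max |s|=4)
Stage 5 (ABS): |-3|=3, |-4|=4, |0|=0, |4|=4, |3|=3 -> [3, 4, 0, 4, 3] (max |s|=4)
Overall max amplitude: 7

Answer: 7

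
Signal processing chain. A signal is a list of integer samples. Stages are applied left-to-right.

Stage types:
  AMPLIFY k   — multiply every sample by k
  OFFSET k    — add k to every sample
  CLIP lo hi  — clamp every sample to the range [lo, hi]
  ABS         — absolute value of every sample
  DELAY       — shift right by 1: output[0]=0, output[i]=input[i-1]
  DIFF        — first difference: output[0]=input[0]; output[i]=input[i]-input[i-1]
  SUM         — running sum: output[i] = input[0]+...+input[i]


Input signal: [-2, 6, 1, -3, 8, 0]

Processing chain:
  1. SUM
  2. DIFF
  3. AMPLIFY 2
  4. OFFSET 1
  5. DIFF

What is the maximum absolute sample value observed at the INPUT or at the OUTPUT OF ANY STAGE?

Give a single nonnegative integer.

Answer: 22

Derivation:
Input: [-2, 6, 1, -3, 8, 0] (max |s|=8)
Stage 1 (SUM): sum[0..0]=-2, sum[0..1]=4, sum[0..2]=5, sum[0..3]=2, sum[0..4]=10, sum[0..5]=10 -> [-2, 4, 5, 2, 10, 10] (max |s|=10)
Stage 2 (DIFF): s[0]=-2, 4--2=6, 5-4=1, 2-5=-3, 10-2=8, 10-10=0 -> [-2, 6, 1, -3, 8, 0] (max |s|=8)
Stage 3 (AMPLIFY 2): -2*2=-4, 6*2=12, 1*2=2, -3*2=-6, 8*2=16, 0*2=0 -> [-4, 12, 2, -6, 16, 0] (max |s|=16)
Stage 4 (OFFSET 1): -4+1=-3, 12+1=13, 2+1=3, -6+1=-5, 16+1=17, 0+1=1 -> [-3, 13, 3, -5, 17, 1] (max |s|=17)
Stage 5 (DIFF): s[0]=-3, 13--3=16, 3-13=-10, -5-3=-8, 17--5=22, 1-17=-16 -> [-3, 16, -10, -8, 22, -16] (max |s|=22)
Overall max amplitude: 22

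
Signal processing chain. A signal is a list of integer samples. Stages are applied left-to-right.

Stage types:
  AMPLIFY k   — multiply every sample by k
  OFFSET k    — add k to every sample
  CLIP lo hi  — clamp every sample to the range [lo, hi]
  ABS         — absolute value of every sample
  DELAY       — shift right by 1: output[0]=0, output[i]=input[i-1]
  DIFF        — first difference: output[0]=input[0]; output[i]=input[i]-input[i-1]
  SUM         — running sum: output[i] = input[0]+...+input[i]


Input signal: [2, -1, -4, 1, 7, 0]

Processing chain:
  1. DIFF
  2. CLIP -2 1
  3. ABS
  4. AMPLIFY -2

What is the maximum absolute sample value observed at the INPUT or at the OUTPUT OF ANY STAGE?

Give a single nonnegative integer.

Answer: 7

Derivation:
Input: [2, -1, -4, 1, 7, 0] (max |s|=7)
Stage 1 (DIFF): s[0]=2, -1-2=-3, -4--1=-3, 1--4=5, 7-1=6, 0-7=-7 -> [2, -3, -3, 5, 6, -7] (max |s|=7)
Stage 2 (CLIP -2 1): clip(2,-2,1)=1, clip(-3,-2,1)=-2, clip(-3,-2,1)=-2, clip(5,-2,1)=1, clip(6,-2,1)=1, clip(-7,-2,1)=-2 -> [1, -2, -2, 1, 1, -2] (max |s|=2)
Stage 3 (ABS): |1|=1, |-2|=2, |-2|=2, |1|=1, |1|=1, |-2|=2 -> [1, 2, 2, 1, 1, 2] (max |s|=2)
Stage 4 (AMPLIFY -2): 1*-2=-2, 2*-2=-4, 2*-2=-4, 1*-2=-2, 1*-2=-2, 2*-2=-4 -> [-2, -4, -4, -2, -2, -4] (max |s|=4)
Overall max amplitude: 7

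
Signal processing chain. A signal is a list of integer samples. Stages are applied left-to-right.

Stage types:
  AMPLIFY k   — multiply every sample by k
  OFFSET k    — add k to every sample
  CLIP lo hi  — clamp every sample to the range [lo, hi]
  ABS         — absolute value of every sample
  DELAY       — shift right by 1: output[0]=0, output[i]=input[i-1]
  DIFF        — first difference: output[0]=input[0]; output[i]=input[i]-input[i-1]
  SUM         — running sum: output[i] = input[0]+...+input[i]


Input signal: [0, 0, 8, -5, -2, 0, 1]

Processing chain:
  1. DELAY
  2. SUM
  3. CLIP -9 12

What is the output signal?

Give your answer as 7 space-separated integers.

Answer: 0 0 0 8 3 1 1

Derivation:
Input: [0, 0, 8, -5, -2, 0, 1]
Stage 1 (DELAY): [0, 0, 0, 8, -5, -2, 0] = [0, 0, 0, 8, -5, -2, 0] -> [0, 0, 0, 8, -5, -2, 0]
Stage 2 (SUM): sum[0..0]=0, sum[0..1]=0, sum[0..2]=0, sum[0..3]=8, sum[0..4]=3, sum[0..5]=1, sum[0..6]=1 -> [0, 0, 0, 8, 3, 1, 1]
Stage 3 (CLIP -9 12): clip(0,-9,12)=0, clip(0,-9,12)=0, clip(0,-9,12)=0, clip(8,-9,12)=8, clip(3,-9,12)=3, clip(1,-9,12)=1, clip(1,-9,12)=1 -> [0, 0, 0, 8, 3, 1, 1]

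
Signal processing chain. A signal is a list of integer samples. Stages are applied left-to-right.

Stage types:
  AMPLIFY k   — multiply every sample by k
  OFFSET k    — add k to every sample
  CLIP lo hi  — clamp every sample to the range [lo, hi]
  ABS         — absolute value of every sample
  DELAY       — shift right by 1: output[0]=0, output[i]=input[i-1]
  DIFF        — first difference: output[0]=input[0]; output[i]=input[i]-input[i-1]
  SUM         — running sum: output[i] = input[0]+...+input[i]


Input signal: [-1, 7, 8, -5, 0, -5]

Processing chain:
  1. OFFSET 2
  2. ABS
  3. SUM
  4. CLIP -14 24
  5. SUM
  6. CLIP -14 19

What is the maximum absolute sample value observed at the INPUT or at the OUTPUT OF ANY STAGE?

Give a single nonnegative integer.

Input: [-1, 7, 8, -5, 0, -5] (max |s|=8)
Stage 1 (OFFSET 2): -1+2=1, 7+2=9, 8+2=10, -5+2=-3, 0+2=2, -5+2=-3 -> [1, 9, 10, -3, 2, -3] (max |s|=10)
Stage 2 (ABS): |1|=1, |9|=9, |10|=10, |-3|=3, |2|=2, |-3|=3 -> [1, 9, 10, 3, 2, 3] (max |s|=10)
Stage 3 (SUM): sum[0..0]=1, sum[0..1]=10, sum[0..2]=20, sum[0..3]=23, sum[0..4]=25, sum[0..5]=28 -> [1, 10, 20, 23, 25, 28] (max |s|=28)
Stage 4 (CLIP -14 24): clip(1,-14,24)=1, clip(10,-14,24)=10, clip(20,-14,24)=20, clip(23,-14,24)=23, clip(25,-14,24)=24, clip(28,-14,24)=24 -> [1, 10, 20, 23, 24, 24] (max |s|=24)
Stage 5 (SUM): sum[0..0]=1, sum[0..1]=11, sum[0..2]=31, sum[0..3]=54, sum[0..4]=78, sum[0..5]=102 -> [1, 11, 31, 54, 78, 102] (max |s|=102)
Stage 6 (CLIP -14 19): clip(1,-14,19)=1, clip(11,-14,19)=11, clip(31,-14,19)=19, clip(54,-14,19)=19, clip(78,-14,19)=19, clip(102,-14,19)=19 -> [1, 11, 19, 19, 19, 19] (max |s|=19)
Overall max amplitude: 102

Answer: 102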